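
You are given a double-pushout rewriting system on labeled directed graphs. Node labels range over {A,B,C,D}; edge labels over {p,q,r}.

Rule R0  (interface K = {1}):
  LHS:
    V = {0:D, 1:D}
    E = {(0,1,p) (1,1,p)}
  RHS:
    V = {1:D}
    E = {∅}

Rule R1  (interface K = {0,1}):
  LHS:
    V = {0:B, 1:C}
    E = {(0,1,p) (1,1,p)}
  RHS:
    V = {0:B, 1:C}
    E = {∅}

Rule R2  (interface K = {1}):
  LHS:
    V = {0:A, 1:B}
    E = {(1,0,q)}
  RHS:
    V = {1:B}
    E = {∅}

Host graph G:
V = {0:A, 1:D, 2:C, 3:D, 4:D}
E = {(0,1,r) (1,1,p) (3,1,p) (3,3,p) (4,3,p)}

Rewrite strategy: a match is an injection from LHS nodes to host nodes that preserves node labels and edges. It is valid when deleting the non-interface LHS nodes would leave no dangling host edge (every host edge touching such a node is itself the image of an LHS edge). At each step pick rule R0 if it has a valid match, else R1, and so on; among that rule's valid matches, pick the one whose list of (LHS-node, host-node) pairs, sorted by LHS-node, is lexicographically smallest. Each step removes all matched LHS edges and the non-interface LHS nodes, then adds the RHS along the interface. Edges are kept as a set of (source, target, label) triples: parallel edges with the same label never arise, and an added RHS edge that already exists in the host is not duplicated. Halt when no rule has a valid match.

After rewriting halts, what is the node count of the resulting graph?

initial: |V|=5 |E|=5  E = 0-r->1 1-p->1 3-p->1 3-p->3 4-p->3
step 1: apply R0 at {0↦4, 1↦3}  → |V|=4 |E|=3  E = 0-r->1 1-p->1 3-p->1
step 2: apply R0 at {0↦3, 1↦1}  → |V|=3 |E|=1  E = 0-r->1
normal form: no rule applies after step 2
NF nodes: {0:A, 1:D, 2:C}

Answer: 3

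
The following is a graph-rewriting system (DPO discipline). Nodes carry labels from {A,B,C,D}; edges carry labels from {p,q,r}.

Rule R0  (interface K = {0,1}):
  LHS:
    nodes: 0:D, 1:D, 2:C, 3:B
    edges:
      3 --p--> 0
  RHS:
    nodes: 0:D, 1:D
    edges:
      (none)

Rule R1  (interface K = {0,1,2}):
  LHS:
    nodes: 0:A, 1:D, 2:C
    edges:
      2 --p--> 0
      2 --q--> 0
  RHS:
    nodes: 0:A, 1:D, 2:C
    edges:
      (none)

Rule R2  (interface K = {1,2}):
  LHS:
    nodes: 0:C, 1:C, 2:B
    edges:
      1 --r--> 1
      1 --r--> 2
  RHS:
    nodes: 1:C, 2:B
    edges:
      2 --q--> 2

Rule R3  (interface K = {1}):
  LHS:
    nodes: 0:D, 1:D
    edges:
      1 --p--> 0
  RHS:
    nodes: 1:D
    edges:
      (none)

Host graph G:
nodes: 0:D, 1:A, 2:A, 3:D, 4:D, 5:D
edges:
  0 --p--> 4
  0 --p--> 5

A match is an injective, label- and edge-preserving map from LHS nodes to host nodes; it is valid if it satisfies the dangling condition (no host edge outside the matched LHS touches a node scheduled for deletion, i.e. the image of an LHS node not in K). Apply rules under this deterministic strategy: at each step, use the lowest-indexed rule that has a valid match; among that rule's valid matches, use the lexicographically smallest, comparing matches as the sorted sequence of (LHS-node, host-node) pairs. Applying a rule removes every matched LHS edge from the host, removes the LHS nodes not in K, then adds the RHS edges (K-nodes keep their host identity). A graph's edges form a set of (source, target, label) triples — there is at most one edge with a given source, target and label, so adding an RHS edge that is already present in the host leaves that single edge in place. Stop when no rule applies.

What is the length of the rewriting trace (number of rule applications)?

Answer: 2

Derivation:
[0] host  ⇒  6 nodes, 2 edges  {0-p->4 0-p->5}
[1] R3 @ {0↦4, 1↦0}  ⇒  5 nodes, 1 edges  {0-p->5}
[2] R3 @ {0↦5, 1↦0}  ⇒  4 nodes, 0 edges  {∅}
normal form: no rule applies after step 2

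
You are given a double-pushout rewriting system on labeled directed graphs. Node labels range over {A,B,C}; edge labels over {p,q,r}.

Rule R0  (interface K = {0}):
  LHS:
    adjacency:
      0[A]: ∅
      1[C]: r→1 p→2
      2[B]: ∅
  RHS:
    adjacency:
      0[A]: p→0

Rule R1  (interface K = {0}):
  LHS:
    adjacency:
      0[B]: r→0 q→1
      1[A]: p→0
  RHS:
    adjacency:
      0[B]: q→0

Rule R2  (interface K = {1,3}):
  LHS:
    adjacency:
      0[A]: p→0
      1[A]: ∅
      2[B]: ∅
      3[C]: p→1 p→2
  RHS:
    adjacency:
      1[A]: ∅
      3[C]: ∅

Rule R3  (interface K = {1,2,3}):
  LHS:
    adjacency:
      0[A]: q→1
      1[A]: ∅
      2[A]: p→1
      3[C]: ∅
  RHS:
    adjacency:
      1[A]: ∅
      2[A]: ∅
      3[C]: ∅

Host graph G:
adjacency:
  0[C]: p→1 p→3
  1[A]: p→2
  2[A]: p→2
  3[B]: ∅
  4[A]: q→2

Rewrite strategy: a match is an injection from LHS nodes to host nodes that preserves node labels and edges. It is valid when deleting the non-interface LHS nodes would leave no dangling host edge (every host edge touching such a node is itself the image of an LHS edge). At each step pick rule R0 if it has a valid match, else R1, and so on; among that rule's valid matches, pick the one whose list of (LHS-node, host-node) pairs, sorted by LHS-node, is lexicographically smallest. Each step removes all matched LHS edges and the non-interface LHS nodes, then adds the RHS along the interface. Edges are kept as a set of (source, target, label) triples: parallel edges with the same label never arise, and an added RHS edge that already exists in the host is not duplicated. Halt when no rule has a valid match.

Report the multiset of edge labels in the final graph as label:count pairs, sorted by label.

[0] host  ⇒  5 nodes, 5 edges  {0-p->1 0-p->3 1-p->2 2-p->2 4-q->2}
[1] R3 @ {0↦4, 1↦2, 2↦1, 3↦0}  ⇒  4 nodes, 3 edges  {0-p->1 0-p->3 2-p->2}
[2] R2 @ {0↦2, 1↦1, 2↦3, 3↦0}  ⇒  2 nodes, 0 edges  {∅}
normal form: no rule applies after step 2
NF edges: []

Answer: (no edges)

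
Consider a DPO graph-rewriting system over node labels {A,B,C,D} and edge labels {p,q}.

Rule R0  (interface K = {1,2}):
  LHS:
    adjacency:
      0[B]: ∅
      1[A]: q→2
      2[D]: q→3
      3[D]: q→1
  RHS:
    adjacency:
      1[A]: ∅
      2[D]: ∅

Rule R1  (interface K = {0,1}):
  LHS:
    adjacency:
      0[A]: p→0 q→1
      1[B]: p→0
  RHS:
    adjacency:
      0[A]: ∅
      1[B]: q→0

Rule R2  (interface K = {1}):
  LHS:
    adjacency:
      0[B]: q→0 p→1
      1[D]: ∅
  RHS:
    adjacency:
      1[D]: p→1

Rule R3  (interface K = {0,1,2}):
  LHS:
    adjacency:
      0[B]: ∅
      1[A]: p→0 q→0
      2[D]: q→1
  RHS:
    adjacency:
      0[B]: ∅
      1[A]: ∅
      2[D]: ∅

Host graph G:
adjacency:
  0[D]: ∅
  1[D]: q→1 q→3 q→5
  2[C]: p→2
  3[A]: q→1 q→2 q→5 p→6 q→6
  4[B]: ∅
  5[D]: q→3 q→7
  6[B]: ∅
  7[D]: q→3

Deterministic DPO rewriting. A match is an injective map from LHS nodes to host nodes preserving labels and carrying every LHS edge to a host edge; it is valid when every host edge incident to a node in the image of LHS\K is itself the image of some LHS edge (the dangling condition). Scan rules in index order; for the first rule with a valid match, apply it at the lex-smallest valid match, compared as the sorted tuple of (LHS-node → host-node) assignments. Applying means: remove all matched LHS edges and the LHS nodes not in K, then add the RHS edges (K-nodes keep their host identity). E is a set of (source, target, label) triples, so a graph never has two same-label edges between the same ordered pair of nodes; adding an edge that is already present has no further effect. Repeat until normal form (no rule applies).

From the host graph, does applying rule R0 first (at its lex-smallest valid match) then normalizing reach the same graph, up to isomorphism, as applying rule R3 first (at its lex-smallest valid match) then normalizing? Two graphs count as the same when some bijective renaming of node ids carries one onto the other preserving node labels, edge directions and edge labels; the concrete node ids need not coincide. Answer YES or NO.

branch R0-first: apply at {0↦4, 1↦3, 2↦5, 3↦7} → |E|=9, then 2 more step(s) → NF |V|=4 |E|=3 V={0:D, 1:D, 2:C, 3:A} E=1-q->1 2-p->2 3-q->2
branch R3-first: apply at {0↦6, 1↦3, 2↦1} → |E|=9, then 2 more step(s) → NF |V|=4 |E|=3 V={0:D, 1:D, 2:C, 3:A} E=1-q->1 2-p->2 3-q->2
graphs isomorphic (equal up to label-preserving node renaming)

Answer: YES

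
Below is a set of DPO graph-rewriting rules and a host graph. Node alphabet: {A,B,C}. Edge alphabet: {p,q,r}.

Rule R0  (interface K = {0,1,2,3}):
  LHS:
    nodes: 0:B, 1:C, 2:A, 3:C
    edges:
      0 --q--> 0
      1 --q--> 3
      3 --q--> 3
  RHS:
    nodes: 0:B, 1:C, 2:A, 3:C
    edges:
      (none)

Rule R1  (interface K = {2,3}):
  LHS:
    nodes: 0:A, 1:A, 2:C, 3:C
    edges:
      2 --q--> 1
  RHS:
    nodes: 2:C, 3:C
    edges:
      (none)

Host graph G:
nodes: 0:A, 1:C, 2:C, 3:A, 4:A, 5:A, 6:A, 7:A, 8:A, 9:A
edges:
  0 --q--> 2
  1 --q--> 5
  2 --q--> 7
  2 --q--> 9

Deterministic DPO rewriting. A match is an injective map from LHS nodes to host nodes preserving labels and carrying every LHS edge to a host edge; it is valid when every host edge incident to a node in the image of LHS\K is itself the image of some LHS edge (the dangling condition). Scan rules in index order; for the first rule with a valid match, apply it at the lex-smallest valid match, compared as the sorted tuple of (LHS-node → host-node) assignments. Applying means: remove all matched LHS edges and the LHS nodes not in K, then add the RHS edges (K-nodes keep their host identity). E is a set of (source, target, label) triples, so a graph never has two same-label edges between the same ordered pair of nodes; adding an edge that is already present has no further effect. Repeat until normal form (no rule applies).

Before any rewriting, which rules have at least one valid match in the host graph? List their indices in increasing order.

R0: no valid match — LHS pattern not found
R1: 12 valid matches — {0↦3, 1↦5, 2↦1, 3↦2}, {0↦3, 1↦7, 2↦2, 3↦1}, {0↦3, 1↦9, 2↦2, 3↦1} (+9 more)

Answer: [R1]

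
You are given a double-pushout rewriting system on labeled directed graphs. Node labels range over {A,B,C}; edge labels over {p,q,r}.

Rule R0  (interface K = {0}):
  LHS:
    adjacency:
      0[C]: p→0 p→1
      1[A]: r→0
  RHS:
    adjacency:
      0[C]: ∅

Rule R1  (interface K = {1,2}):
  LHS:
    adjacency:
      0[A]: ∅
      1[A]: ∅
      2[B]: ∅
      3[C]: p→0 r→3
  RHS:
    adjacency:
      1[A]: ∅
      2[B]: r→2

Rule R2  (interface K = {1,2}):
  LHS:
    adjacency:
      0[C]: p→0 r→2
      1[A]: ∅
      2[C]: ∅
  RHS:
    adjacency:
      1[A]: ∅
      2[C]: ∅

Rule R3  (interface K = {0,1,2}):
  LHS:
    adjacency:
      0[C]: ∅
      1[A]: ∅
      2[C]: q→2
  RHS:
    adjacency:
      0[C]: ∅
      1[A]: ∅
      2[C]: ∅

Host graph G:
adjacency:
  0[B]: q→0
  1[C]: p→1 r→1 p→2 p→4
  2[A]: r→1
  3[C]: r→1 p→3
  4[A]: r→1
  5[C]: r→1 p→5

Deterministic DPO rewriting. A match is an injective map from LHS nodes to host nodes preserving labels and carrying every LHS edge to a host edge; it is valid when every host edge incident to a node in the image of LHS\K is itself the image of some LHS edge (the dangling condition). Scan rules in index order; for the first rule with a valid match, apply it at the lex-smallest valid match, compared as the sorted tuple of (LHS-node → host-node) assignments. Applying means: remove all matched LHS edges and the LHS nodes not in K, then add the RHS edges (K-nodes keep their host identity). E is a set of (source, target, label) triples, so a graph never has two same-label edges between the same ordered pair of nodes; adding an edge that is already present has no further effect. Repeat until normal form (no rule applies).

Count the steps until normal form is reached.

Answer: 3

Derivation:
start.  V:6 E:11  edges: 0-q->0 1-p->1 1-r->1 1-p->2 1-p->4 2-r->1 3-r->1 3-p->3 4-r->1 5-r->1 5-p->5
1. fire R0 via {0↦1, 1↦2}  →  V:5 E:8  edges: 0-q->0 1-r->1 1-p->4 3-r->1 3-p->3 4-r->1 5-r->1 5-p->5
2. fire R2 via {0↦3, 1↦4, 2↦1}  →  V:4 E:6  edges: 0-q->0 1-r->1 1-p->4 4-r->1 5-r->1 5-p->5
3. fire R2 via {0↦5, 1↦4, 2↦1}  →  V:3 E:4  edges: 0-q->0 1-r->1 1-p->4 4-r->1
final graph: no rule applies after step 3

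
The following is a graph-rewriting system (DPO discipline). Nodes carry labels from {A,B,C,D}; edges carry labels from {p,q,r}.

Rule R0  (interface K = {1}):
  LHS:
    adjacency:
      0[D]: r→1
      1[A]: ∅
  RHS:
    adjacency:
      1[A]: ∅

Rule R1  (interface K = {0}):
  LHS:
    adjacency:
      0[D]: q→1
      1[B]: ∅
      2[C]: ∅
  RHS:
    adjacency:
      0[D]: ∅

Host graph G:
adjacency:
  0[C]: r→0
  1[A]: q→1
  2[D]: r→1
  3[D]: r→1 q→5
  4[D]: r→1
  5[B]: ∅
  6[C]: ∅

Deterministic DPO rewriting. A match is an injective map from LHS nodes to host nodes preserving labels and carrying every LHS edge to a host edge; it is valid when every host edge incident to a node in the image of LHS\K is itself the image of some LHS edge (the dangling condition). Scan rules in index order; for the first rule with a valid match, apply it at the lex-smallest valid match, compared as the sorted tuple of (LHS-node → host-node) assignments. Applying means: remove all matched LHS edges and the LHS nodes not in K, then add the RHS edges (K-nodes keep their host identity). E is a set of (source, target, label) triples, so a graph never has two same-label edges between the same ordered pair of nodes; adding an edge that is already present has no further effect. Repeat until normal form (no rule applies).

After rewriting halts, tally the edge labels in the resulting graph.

[0] host  ⇒  7 nodes, 6 edges  {0-r->0 1-q->1 2-r->1 3-r->1 3-q->5 4-r->1}
[1] R0 @ {0↦2, 1↦1}  ⇒  6 nodes, 5 edges  {0-r->0 1-q->1 3-r->1 3-q->5 4-r->1}
[2] R0 @ {0↦4, 1↦1}  ⇒  5 nodes, 4 edges  {0-r->0 1-q->1 3-r->1 3-q->5}
[3] R1 @ {0↦3, 1↦5, 2↦6}  ⇒  3 nodes, 3 edges  {0-r->0 1-q->1 3-r->1}
[4] R0 @ {0↦3, 1↦1}  ⇒  2 nodes, 2 edges  {0-r->0 1-q->1}
normal form: no rule applies after step 4
NF edges: [(0, 0, 'r'), (1, 1, 'q')]

Answer: q:1 r:1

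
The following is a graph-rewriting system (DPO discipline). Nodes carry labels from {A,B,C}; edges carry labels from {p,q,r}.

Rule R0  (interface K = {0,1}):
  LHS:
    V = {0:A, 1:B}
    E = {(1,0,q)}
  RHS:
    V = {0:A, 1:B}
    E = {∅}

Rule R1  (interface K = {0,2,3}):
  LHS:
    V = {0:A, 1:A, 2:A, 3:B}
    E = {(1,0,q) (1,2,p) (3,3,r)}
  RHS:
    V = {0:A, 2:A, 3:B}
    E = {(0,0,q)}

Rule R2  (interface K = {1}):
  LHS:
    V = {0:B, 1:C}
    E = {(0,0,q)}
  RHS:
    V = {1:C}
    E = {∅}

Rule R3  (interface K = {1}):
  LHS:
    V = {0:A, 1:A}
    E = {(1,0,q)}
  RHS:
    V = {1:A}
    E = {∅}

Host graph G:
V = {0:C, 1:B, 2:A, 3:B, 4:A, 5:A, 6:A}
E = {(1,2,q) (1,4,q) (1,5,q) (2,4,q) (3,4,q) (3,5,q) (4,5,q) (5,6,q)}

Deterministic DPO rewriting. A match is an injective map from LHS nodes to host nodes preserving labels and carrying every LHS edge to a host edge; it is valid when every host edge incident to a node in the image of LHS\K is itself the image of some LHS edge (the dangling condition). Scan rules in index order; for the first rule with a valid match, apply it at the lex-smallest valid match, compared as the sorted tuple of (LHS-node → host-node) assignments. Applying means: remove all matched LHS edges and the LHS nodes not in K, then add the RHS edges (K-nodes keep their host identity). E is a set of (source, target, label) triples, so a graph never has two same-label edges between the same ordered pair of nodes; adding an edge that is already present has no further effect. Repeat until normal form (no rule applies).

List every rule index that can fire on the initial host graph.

R0: 5 valid matches — {0↦2, 1↦1}, {0↦4, 1↦1}, {0↦4, 1↦3} (+2 more)
R1: no valid match — LHS pattern not found
R2: no valid match — LHS pattern not found
R3: 1 valid match — {0↦6, 1↦5}

Answer: [R0,R3]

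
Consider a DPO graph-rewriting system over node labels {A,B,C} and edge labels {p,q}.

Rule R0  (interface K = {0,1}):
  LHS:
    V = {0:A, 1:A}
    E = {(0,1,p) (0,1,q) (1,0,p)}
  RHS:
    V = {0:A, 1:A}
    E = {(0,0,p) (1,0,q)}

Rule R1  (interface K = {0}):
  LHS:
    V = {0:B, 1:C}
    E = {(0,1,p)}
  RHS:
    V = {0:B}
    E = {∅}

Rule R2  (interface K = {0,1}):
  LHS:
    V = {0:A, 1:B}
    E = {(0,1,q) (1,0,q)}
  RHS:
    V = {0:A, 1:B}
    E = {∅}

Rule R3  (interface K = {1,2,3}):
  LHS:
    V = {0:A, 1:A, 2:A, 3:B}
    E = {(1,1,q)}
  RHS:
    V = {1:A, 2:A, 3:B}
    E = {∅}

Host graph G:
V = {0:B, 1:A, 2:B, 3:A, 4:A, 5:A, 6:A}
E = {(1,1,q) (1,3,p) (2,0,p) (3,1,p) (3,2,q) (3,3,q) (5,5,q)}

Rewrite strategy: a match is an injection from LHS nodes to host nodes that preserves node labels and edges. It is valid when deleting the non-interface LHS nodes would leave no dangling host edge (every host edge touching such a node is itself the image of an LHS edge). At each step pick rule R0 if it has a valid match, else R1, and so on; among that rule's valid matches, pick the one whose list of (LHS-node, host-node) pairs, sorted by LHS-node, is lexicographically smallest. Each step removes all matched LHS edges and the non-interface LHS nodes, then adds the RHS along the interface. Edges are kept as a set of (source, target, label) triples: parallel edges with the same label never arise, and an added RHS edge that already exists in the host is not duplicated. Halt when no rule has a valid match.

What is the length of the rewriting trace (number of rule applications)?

initial: |V|=7 |E|=7  E = 1-q->1 1-p->3 2-p->0 3-p->1 3-q->2 3-q->3 5-q->5
step 1: apply R3 at {0↦4, 1↦1, 2↦3, 3↦0}  → |V|=6 |E|=6  E = 1-p->3 2-p->0 3-p->1 3-q->2 3-q->3 5-q->5
step 2: apply R3 at {0↦6, 1↦3, 2↦1, 3↦0}  → |V|=5 |E|=5  E = 1-p->3 2-p->0 3-p->1 3-q->2 5-q->5
final graph: no rule applies after step 2

Answer: 2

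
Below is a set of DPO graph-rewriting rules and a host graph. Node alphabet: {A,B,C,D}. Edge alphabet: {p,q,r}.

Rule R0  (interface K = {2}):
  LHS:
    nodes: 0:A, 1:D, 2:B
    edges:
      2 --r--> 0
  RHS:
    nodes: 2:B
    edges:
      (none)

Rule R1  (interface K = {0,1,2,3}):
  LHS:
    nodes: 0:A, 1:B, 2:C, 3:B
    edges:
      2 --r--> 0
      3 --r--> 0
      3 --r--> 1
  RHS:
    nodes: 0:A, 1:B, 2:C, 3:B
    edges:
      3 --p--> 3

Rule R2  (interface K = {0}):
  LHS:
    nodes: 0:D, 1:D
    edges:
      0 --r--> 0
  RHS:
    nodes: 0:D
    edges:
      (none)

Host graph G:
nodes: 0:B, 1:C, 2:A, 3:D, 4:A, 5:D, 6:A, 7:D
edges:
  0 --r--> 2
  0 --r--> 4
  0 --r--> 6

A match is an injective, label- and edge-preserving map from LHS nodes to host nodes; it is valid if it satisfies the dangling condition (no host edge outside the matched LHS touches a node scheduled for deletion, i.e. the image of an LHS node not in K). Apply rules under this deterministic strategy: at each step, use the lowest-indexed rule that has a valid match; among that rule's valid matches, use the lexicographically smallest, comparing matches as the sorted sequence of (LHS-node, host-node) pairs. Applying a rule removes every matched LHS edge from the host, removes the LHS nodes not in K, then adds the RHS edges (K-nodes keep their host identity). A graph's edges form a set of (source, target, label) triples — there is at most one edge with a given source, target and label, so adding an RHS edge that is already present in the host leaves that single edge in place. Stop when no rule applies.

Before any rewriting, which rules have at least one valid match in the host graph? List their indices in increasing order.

Answer: [R0]

Derivation:
R0: 9 valid matches — {0↦2, 1↦3, 2↦0}, {0↦2, 1↦5, 2↦0}, {0↦2, 1↦7, 2↦0} (+6 more)
R1: no valid match — LHS pattern not found
R2: no valid match — LHS pattern not found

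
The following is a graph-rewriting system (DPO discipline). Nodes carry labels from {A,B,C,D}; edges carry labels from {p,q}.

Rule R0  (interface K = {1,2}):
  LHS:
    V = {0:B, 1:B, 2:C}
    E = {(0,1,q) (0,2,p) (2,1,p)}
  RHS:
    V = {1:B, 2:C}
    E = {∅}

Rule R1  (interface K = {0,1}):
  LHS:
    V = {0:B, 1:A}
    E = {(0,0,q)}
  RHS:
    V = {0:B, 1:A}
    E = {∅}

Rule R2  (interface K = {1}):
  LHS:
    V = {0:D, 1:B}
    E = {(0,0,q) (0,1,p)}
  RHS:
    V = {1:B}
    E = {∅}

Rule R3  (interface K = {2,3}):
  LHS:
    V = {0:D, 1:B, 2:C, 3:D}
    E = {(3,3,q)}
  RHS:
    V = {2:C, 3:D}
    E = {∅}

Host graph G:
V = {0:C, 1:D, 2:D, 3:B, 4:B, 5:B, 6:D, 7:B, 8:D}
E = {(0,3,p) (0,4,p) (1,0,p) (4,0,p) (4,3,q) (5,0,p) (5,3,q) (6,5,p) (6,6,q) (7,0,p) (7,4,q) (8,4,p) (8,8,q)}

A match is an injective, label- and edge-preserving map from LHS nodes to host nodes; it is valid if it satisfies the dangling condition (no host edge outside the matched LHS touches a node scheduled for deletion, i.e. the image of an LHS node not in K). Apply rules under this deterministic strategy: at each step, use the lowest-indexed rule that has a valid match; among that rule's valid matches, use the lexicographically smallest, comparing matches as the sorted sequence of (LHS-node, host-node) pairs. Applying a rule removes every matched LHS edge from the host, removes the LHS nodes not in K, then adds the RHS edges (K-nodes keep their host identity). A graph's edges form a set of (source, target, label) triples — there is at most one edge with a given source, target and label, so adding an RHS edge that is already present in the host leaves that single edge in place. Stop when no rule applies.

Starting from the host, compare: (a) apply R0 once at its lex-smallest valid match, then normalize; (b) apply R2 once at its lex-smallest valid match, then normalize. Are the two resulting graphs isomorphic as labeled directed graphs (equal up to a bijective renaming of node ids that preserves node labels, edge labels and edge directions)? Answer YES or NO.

Answer: YES

Derivation:
branch R0-first: apply at {0↦7, 1↦4, 2↦0} → |E|=10, then 3 more step(s) → NF |V|=5 |E|=3 V={0:C, 1:D, 2:D, 3:B, 4:B} E=1-p->0 4-p->0 4-q->3
branch R2-first: apply at {0↦6, 1↦5} → |E|=11, then 3 more step(s) → NF |V|=5 |E|=3 V={0:C, 1:D, 2:D, 3:B, 4:B} E=1-p->0 4-p->0 4-q->3
graphs isomorphic (equal up to label-preserving node renaming)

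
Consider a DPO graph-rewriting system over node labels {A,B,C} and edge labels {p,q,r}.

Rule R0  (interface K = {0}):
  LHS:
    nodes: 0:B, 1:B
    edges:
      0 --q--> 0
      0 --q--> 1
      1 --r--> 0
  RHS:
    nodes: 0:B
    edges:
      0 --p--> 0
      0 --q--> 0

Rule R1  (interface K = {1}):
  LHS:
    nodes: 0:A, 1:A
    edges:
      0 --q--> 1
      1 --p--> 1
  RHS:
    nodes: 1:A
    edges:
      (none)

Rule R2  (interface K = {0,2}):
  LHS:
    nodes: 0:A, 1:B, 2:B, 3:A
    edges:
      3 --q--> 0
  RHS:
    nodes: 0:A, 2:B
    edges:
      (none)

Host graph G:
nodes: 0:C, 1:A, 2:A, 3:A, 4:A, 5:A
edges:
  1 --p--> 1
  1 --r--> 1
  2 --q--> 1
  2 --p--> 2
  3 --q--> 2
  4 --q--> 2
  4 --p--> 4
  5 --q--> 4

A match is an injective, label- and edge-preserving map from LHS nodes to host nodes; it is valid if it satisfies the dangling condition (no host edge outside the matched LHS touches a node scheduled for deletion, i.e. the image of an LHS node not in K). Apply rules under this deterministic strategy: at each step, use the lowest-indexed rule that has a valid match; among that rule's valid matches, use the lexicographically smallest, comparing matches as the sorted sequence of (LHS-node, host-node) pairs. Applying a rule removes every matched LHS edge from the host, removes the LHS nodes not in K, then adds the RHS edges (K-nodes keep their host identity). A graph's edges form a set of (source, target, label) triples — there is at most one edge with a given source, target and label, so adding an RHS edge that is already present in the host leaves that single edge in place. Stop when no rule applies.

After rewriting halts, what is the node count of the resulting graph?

Answer: 4

Rewrite trace:
[0] host  ⇒  6 nodes, 8 edges  {1-p->1 1-r->1 2-q->1 2-p->2 3-q->2 4-q->2 4-p->4 5-q->4}
[1] R1 @ {0↦3, 1↦2}  ⇒  5 nodes, 6 edges  {1-p->1 1-r->1 2-q->1 4-q->2 4-p->4 5-q->4}
[2] R1 @ {0↦5, 1↦4}  ⇒  4 nodes, 4 edges  {1-p->1 1-r->1 2-q->1 4-q->2}
normal form: no rule applies after step 2
NF nodes: {0:C, 1:A, 2:A, 4:A}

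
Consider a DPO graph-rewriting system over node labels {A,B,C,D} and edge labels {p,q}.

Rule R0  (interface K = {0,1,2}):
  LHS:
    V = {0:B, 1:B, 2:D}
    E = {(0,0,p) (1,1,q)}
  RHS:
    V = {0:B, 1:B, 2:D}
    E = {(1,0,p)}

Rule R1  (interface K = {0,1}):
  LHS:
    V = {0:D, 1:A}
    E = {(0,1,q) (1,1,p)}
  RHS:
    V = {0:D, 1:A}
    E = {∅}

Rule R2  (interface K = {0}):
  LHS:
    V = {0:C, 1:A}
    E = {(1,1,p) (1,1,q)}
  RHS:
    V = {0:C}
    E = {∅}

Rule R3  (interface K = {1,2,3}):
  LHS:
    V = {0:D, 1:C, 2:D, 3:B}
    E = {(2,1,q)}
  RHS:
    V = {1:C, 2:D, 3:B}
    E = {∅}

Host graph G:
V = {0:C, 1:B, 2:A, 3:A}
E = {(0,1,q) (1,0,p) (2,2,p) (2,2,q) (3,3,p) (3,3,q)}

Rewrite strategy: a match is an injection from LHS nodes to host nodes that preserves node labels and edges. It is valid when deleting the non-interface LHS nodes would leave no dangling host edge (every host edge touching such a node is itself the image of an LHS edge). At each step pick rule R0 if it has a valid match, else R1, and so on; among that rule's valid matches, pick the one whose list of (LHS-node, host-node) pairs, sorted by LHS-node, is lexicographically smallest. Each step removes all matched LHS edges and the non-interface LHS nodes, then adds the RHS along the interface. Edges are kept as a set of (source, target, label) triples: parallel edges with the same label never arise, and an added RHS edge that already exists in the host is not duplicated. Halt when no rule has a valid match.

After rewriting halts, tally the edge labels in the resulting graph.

[0] host  ⇒  4 nodes, 6 edges  {0-q->1 1-p->0 2-p->2 2-q->2 3-p->3 3-q->3}
[1] R2 @ {0↦0, 1↦2}  ⇒  3 nodes, 4 edges  {0-q->1 1-p->0 3-p->3 3-q->3}
[2] R2 @ {0↦0, 1↦3}  ⇒  2 nodes, 2 edges  {0-q->1 1-p->0}
halt: no rule applies after step 2
NF edges: [(0, 1, 'q'), (1, 0, 'p')]

Answer: p:1 q:1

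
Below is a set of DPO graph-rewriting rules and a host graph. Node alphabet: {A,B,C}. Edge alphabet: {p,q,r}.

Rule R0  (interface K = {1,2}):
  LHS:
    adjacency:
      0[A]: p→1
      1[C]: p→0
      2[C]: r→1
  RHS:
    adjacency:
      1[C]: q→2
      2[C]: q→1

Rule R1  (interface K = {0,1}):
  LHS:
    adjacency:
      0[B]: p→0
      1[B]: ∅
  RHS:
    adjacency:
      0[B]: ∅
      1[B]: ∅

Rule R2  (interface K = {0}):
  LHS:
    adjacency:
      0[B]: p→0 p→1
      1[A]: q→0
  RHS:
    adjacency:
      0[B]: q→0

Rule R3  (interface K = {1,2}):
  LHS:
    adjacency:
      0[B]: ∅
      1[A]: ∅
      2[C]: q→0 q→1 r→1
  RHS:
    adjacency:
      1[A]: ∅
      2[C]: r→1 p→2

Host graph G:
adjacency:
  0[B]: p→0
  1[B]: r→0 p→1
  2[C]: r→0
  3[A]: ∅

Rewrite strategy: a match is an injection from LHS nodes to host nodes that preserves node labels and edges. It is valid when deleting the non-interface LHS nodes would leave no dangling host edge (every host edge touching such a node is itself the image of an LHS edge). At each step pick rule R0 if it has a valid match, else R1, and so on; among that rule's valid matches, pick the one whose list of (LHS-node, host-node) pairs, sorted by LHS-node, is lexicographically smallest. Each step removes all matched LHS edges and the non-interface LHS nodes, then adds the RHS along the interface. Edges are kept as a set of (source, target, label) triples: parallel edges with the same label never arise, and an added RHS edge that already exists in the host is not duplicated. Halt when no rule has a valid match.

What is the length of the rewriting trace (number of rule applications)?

Answer: 2

Rewrite trace:
initial: |V|=4 |E|=4  E = 0-p->0 1-r->0 1-p->1 2-r->0
step 1: apply R1 at {0↦0, 1↦1}  → |V|=4 |E|=3  E = 1-r->0 1-p->1 2-r->0
step 2: apply R1 at {0↦1, 1↦0}  → |V|=4 |E|=2  E = 1-r->0 2-r->0
normal form: no rule applies after step 2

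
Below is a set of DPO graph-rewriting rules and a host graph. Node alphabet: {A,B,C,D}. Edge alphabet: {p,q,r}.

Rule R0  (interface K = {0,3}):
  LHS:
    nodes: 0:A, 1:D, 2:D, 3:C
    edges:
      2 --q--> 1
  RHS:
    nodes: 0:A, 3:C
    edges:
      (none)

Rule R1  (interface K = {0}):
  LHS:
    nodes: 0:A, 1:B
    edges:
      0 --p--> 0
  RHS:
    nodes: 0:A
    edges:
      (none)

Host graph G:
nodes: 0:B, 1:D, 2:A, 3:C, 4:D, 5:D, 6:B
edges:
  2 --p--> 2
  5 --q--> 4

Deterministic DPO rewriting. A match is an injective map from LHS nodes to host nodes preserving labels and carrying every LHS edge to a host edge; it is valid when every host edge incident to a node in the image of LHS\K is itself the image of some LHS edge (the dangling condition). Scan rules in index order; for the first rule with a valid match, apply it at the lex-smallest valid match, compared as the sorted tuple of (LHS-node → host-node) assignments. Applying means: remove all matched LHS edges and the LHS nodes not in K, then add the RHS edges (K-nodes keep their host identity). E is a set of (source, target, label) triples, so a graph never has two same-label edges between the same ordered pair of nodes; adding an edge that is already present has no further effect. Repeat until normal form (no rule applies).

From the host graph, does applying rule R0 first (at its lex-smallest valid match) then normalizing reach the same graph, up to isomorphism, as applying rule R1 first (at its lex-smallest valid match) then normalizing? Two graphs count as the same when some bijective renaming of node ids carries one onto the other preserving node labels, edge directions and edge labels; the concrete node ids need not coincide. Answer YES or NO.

branch R0-first: apply at {0↦2, 1↦4, 2↦5, 3↦3} → |E|=1, then 1 more step(s) → NF |V|=4 |E|=0 V={1:D, 2:A, 3:C, 6:B} E=∅
branch R1-first: apply at {0↦2, 1↦0} → |E|=1, then 1 more step(s) → NF |V|=4 |E|=0 V={1:D, 2:A, 3:C, 6:B} E=∅
graphs isomorphic (equal up to label-preserving node renaming)

Answer: YES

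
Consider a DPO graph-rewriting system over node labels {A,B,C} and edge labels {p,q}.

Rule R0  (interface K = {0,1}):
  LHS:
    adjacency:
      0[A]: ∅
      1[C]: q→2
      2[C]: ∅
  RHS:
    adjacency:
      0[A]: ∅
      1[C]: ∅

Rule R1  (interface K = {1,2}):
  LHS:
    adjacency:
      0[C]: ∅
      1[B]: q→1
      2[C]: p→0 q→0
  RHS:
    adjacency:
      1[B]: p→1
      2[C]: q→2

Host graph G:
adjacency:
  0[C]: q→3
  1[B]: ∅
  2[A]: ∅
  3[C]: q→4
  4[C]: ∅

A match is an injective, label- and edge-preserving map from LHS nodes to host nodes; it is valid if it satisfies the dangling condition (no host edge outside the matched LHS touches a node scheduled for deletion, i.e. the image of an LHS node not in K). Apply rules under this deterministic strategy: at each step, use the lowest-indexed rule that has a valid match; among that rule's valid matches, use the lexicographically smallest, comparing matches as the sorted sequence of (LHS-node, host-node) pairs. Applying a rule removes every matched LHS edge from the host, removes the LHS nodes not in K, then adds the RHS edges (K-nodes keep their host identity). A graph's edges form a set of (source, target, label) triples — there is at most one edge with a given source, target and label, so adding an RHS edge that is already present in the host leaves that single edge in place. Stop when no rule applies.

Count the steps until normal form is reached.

initial: |V|=5 |E|=2  E = 0-q->3 3-q->4
step 1: apply R0 at {0↦2, 1↦3, 2↦4}  → |V|=4 |E|=1  E = 0-q->3
step 2: apply R0 at {0↦2, 1↦0, 2↦3}  → |V|=3 |E|=0  E = ∅
final graph: no rule applies after step 2

Answer: 2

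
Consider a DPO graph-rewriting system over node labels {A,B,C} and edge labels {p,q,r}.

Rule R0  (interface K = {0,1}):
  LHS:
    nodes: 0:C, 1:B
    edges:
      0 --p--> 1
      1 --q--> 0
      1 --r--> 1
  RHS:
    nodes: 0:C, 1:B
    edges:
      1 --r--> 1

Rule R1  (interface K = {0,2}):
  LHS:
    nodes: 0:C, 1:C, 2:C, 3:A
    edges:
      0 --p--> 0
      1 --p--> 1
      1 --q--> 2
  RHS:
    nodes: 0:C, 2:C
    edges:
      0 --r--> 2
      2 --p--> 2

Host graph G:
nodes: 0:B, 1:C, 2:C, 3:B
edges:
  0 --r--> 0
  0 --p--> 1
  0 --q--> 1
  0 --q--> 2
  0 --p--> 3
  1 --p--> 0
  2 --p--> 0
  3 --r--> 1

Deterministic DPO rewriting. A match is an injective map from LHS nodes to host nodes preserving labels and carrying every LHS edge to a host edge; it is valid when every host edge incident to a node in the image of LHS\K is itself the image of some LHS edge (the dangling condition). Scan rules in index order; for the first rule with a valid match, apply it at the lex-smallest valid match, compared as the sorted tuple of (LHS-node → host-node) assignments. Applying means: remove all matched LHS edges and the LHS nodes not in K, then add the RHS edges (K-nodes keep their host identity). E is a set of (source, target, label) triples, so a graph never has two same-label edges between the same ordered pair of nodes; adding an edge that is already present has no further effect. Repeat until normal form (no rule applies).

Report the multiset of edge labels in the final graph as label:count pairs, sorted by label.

Answer: p:2 r:2

Derivation:
start.  V:4 E:8  edges: 0-r->0 0-p->1 0-q->1 0-q->2 0-p->3 1-p->0 2-p->0 3-r->1
1. fire R0 via {0↦1, 1↦0}  →  V:4 E:6  edges: 0-r->0 0-p->1 0-q->2 0-p->3 2-p->0 3-r->1
2. fire R0 via {0↦2, 1↦0}  →  V:4 E:4  edges: 0-r->0 0-p->1 0-p->3 3-r->1
final graph: no rule applies after step 2
NF edges: [(0, 0, 'r'), (0, 1, 'p'), (0, 3, 'p'), (3, 1, 'r')]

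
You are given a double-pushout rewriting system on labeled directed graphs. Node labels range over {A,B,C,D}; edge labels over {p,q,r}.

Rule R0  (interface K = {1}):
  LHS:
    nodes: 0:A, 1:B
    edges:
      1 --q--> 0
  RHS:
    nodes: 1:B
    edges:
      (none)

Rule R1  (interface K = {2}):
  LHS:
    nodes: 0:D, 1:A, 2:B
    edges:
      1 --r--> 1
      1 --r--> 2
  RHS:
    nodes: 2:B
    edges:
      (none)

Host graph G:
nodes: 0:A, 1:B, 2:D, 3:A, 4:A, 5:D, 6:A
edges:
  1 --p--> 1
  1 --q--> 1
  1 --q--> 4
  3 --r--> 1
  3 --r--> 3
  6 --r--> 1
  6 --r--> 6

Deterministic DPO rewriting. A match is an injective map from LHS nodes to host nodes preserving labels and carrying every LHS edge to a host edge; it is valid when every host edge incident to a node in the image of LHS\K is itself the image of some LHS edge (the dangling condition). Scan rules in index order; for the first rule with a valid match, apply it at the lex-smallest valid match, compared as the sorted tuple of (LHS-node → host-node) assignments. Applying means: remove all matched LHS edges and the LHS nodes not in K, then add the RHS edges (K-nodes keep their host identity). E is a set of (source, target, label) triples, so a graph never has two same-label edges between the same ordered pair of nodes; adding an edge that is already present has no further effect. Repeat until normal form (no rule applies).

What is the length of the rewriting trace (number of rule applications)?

Answer: 3

Derivation:
[0] host  ⇒  7 nodes, 7 edges  {1-p->1 1-q->1 1-q->4 3-r->1 3-r->3 6-r->1 6-r->6}
[1] R0 @ {0↦4, 1↦1}  ⇒  6 nodes, 6 edges  {1-p->1 1-q->1 3-r->1 3-r->3 6-r->1 6-r->6}
[2] R1 @ {0↦2, 1↦3, 2↦1}  ⇒  4 nodes, 4 edges  {1-p->1 1-q->1 6-r->1 6-r->6}
[3] R1 @ {0↦5, 1↦6, 2↦1}  ⇒  2 nodes, 2 edges  {1-p->1 1-q->1}
normal form: no rule applies after step 3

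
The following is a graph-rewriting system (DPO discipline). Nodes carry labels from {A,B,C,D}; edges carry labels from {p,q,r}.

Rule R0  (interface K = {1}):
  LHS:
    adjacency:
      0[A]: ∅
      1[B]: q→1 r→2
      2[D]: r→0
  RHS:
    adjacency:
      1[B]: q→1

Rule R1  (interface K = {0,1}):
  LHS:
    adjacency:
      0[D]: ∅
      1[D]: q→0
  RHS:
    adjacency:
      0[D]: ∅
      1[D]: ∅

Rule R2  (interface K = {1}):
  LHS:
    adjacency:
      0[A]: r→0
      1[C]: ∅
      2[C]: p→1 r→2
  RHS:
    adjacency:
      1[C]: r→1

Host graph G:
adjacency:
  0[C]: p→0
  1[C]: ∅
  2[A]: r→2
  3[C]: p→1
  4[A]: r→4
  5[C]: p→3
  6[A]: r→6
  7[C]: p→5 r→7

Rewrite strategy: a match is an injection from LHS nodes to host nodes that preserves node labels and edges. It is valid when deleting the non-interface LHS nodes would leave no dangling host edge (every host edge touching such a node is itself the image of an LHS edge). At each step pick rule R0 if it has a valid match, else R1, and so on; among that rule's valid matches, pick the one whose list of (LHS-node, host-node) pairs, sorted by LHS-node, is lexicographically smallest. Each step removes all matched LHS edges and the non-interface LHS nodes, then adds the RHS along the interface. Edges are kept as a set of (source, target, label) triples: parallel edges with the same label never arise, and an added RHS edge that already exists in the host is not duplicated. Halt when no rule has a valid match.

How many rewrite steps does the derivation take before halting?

initial: |V|=8 |E|=8  E = 0-p->0 2-r->2 3-p->1 4-r->4 5-p->3 6-r->6 7-p->5 7-r->7
step 1: apply R2 at {0↦2, 1↦5, 2↦7}  → |V|=6 |E|=6  E = 0-p->0 3-p->1 4-r->4 5-p->3 5-r->5 6-r->6
step 2: apply R2 at {0↦4, 1↦3, 2↦5}  → |V|=4 |E|=4  E = 0-p->0 3-p->1 3-r->3 6-r->6
step 3: apply R2 at {0↦6, 1↦1, 2↦3}  → |V|=2 |E|=2  E = 0-p->0 1-r->1
halt: no rule applies after step 3

Answer: 3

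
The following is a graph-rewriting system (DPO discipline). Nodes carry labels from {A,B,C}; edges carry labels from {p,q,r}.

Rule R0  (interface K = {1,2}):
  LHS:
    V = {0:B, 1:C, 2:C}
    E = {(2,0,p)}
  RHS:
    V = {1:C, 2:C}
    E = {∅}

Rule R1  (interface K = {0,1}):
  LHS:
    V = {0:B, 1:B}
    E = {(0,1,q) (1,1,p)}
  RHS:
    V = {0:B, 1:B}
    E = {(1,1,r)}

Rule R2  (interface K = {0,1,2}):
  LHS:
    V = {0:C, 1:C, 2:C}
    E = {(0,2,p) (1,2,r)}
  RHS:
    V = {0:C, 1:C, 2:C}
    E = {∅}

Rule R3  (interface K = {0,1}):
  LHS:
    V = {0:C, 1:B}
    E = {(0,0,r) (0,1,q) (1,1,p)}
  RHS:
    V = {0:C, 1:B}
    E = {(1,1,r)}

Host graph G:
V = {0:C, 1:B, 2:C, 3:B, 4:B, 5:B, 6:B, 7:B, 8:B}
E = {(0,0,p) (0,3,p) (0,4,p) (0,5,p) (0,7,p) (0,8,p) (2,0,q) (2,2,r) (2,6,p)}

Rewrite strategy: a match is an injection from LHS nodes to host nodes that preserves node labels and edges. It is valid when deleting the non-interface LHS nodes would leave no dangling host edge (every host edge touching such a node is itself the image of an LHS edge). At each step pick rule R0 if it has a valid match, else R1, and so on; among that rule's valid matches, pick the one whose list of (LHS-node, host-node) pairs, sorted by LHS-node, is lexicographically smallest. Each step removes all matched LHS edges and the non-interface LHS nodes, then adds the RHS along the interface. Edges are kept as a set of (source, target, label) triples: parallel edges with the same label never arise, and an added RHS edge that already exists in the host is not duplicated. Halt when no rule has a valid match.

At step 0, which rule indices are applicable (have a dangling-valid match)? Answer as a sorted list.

Answer: [R0]

Derivation:
R0: 6 valid matches — {0↦3, 1↦2, 2↦0}, {0↦4, 1↦2, 2↦0}, {0↦5, 1↦2, 2↦0} (+3 more)
R1: no valid match — LHS pattern not found
R2: no valid match — LHS pattern not found
R3: no valid match — LHS pattern not found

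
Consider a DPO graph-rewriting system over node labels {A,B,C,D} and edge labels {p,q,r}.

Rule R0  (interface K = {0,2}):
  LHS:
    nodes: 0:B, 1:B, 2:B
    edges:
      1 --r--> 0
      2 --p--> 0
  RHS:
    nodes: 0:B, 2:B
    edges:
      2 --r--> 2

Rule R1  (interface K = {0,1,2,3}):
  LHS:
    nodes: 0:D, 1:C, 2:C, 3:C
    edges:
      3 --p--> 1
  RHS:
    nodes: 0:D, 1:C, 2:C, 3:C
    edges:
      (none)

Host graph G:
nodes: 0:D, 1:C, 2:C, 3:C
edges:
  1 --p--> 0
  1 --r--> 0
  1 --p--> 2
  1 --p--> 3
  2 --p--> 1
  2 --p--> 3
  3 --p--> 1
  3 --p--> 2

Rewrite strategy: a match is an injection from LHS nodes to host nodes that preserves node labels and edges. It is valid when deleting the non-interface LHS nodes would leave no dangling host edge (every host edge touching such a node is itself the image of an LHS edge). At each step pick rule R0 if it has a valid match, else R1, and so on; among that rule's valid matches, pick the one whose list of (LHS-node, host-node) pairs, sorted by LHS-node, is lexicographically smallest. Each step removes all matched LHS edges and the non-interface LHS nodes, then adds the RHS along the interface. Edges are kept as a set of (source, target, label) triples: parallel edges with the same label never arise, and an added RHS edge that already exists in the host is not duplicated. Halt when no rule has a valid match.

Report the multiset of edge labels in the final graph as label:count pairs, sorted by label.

Answer: p:1 r:1

Derivation:
initial: |V|=4 |E|=8  E = 1-p->0 1-r->0 1-p->2 1-p->3 2-p->1 2-p->3 3-p->1 3-p->2
step 1: apply R1 at {0↦0, 1↦1, 2↦2, 3↦3}  → |V|=4 |E|=7  E = 1-p->0 1-r->0 1-p->2 1-p->3 2-p->1 2-p->3 3-p->2
step 2: apply R1 at {0↦0, 1↦1, 2↦3, 3↦2}  → |V|=4 |E|=6  E = 1-p->0 1-r->0 1-p->2 1-p->3 2-p->3 3-p->2
step 3: apply R1 at {0↦0, 1↦2, 2↦1, 3↦3}  → |V|=4 |E|=5  E = 1-p->0 1-r->0 1-p->2 1-p->3 2-p->3
step 4: apply R1 at {0↦0, 1↦2, 2↦3, 3↦1}  → |V|=4 |E|=4  E = 1-p->0 1-r->0 1-p->3 2-p->3
step 5: apply R1 at {0↦0, 1↦3, 2↦1, 3↦2}  → |V|=4 |E|=3  E = 1-p->0 1-r->0 1-p->3
step 6: apply R1 at {0↦0, 1↦3, 2↦2, 3↦1}  → |V|=4 |E|=2  E = 1-p->0 1-r->0
final graph: no rule applies after step 6
NF edges: [(1, 0, 'p'), (1, 0, 'r')]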